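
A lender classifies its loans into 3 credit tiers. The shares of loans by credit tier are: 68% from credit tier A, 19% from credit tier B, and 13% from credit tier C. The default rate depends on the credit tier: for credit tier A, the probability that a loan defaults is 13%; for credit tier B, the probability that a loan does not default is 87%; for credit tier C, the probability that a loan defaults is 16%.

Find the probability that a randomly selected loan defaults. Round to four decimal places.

P(D|B) = 1 − 0.87 = 0.13.
Using total probability over the partition,
P(D) = P(D|A)·P(A) + P(D|B)·P(B) + P(D|C)·P(C)
      = 0.13·0.68 + 0.13·0.19 + 0.16·0.13
      = 0.0884 + 0.0247 + 0.0208 = 0.1339

0.1339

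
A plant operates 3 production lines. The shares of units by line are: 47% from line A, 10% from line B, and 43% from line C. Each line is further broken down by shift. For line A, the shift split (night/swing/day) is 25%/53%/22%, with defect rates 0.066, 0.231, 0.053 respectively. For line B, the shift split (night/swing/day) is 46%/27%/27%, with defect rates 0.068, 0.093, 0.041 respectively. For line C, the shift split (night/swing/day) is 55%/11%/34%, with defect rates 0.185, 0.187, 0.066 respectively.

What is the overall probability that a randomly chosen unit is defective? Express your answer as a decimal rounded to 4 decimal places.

P(D) ≈ 0.1398

P(D|A) = 0.25·0.066 + 0.53·0.231 + 0.22·0.053 = 0.0165 + 0.12243 + 0.01166 = 0.15059
P(D|B) = 0.46·0.068 + 0.27·0.093 + 0.27·0.041 = 0.03128 + 0.02511 + 0.01107 = 0.06746
P(D|C) = 0.55·0.185 + 0.11·0.187 + 0.34·0.066 = 0.10175 + 0.02057 + 0.02244 = 0.14476
By total probability over the outer partition,
P(D) = 0.47·0.15059 + 0.1·0.06746 + 0.43·0.14476
      = 0.0707773 + 0.006746 + 0.0622468 = 0.1397701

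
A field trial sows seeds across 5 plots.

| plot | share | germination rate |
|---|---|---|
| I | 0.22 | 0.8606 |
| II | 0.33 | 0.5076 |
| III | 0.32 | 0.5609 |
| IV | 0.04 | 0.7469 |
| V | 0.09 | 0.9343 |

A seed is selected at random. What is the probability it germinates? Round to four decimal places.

P(G) = P(G|I)·P(I) + P(G|II)·P(II) + P(G|III)·P(III) + P(G|IV)·P(IV) + P(G|V)·P(V)
      = 0.8606·0.22 + 0.5076·0.33 + 0.5609·0.32 + 0.7469·0.04 + 0.9343·0.09
      = 0.189332 + 0.167508 + 0.179488 + 0.029876 + 0.084087 = 0.650291

P(G) ≈ 0.6503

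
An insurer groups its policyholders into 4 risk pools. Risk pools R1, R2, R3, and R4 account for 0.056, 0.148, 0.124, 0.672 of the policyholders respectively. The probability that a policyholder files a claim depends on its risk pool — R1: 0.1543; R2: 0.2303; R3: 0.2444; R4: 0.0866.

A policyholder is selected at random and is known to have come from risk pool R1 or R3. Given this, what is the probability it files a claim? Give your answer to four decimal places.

P(C|S) ≈ 0.2164

Let S = {R1, R3}.
P(S) = 0.056 + 0.124 = 0.18.
P(C ∩ S) = 0.1543·0.056 + 0.2444·0.124 = 0.0086408 + 0.0303056 = 0.0389464.
P(C | S) = 0.0389464 / 0.18 = 0.216369…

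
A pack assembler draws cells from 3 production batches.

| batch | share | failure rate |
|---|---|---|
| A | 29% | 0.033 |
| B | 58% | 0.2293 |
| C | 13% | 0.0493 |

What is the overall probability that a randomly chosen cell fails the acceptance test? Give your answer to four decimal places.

P(F) = P(F|A)·P(A) + P(F|B)·P(B) + P(F|C)·P(C)
      = 0.033·0.29 + 0.2293·0.58 + 0.0493·0.13
      = 0.00957 + 0.132994 + 0.006409 = 0.148973

P(F) ≈ 0.1490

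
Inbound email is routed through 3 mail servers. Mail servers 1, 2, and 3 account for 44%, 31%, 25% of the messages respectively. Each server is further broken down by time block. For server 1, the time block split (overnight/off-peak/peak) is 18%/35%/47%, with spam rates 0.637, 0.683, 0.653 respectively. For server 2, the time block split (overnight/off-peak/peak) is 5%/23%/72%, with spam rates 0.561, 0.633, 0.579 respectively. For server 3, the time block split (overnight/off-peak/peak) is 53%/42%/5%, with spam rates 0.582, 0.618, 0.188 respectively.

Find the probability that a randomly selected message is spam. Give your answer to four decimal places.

0.6181

P(S|1) = 0.18·0.637 + 0.35·0.683 + 0.47·0.653 = 0.11466 + 0.23905 + 0.30691 = 0.66062
P(S|2) = 0.05·0.561 + 0.23·0.633 + 0.72·0.579 = 0.02805 + 0.14559 + 0.41688 = 0.59052
P(S|3) = 0.53·0.582 + 0.42·0.618 + 0.05·0.188 = 0.30846 + 0.25956 + 0.0094 = 0.57742
Then overall,
P(S) = 0.44·0.66062 + 0.31·0.59052 + 0.25·0.57742
      = 0.2906728 + 0.1830612 + 0.144355 = 0.618089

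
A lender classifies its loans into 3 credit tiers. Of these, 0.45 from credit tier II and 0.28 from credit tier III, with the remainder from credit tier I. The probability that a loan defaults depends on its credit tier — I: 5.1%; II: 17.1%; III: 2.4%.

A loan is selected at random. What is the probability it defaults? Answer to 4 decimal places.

P(I) = 1 − (0.45 + 0.28) = 0.27.
P(D) = P(D|I)·P(I) + P(D|II)·P(II) + P(D|III)·P(III)
      = 0.051·0.27 + 0.171·0.45 + 0.024·0.28
      = 0.01377 + 0.07695 + 0.00672 = 0.09744

0.0974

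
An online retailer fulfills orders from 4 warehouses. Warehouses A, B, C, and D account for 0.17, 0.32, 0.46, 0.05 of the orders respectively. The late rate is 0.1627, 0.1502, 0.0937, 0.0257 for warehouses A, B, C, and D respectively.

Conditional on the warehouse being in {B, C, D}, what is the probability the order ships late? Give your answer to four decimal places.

0.1114

Let S = {B, C, D}.
P(S) = 0.32 + 0.46 + 0.05 = 0.83.
P(L ∩ S) = 0.1502·0.32 + 0.0937·0.46 + 0.0257·0.05 = 0.048064 + 0.043102 + 0.001285 = 0.092451.
P(L | S) = 0.092451 / 0.83 = 0.111387…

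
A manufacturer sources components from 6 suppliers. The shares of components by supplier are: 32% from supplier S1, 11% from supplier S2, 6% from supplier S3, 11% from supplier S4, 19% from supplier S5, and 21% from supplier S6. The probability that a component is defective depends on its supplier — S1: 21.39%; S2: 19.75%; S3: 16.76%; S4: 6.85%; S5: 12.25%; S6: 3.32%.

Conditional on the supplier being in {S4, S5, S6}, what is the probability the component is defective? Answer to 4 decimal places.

Let S = {S4, S5, S6}.
P(S) = 0.11 + 0.19 + 0.21 = 0.51.
P(D ∩ S) = 0.0685·0.11 + 0.1225·0.19 + 0.0332·0.21 = 0.007535 + 0.023275 + 0.006972 = 0.037782.
P(D | S) = 0.037782 / 0.51 = 0.074082…

P(D|S) ≈ 0.0741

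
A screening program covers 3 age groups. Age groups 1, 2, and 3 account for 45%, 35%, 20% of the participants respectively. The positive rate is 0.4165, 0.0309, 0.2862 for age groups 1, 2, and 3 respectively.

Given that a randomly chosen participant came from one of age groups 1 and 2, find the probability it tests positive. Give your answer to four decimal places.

0.2478

Let S = {1, 2}.
P(S) = 0.45 + 0.35 = 0.8.
P(T ∩ S) = 0.4165·0.45 + 0.0309·0.35 = 0.187425 + 0.010815 = 0.19824.
P(T | S) = 0.19824 / 0.8 = 0.247800…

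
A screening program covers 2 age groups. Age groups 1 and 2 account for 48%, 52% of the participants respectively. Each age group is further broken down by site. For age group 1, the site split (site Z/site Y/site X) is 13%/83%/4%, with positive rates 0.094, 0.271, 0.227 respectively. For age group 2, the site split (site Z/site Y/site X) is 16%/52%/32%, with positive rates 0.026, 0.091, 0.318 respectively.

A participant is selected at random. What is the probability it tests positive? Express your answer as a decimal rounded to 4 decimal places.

P(T|1) = 0.13·0.094 + 0.83·0.271 + 0.04·0.227 = 0.01222 + 0.22493 + 0.00908 = 0.24623
P(T|2) = 0.16·0.026 + 0.52·0.091 + 0.32·0.318 = 0.00416 + 0.04732 + 0.10176 = 0.15324
By total probability over the outer partition,
P(T) = 0.48·0.24623 + 0.52·0.15324
      = 0.1181904 + 0.0796848 = 0.1978752

P(T) ≈ 0.1979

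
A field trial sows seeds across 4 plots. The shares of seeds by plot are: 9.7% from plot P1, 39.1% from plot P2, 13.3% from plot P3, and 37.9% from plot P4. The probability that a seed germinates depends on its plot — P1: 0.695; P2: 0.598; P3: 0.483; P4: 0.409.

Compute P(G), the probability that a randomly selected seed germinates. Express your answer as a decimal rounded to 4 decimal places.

P(G) = P(G|P1)·P(P1) + P(G|P2)·P(P2) + P(G|P3)·P(P3) + P(G|P4)·P(P4)
      = 0.695·0.097 + 0.598·0.391 + 0.483·0.133 + 0.409·0.379
      = 0.067415 + 0.233818 + 0.064239 + 0.155011 = 0.520483

0.5205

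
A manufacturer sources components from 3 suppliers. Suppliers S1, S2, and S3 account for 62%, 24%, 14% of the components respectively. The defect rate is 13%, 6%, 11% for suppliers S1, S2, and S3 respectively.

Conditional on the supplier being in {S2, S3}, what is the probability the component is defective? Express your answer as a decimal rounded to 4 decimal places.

P(D|S) ≈ 0.0784

Let S = {S2, S3}.
P(S) = 0.24 + 0.14 = 0.38.
P(D ∩ S) = 0.06·0.24 + 0.11·0.14 = 0.0144 + 0.0154 = 0.0298.
P(D | S) = 0.0298 / 0.38 = 0.078421…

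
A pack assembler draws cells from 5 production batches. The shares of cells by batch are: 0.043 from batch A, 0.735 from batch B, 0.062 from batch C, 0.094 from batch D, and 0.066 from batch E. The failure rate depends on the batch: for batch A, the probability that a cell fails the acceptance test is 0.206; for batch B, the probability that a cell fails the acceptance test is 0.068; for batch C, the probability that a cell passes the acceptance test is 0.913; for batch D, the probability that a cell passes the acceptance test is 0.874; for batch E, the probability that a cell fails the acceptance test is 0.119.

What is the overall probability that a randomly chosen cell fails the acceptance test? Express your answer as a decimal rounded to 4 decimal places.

0.0839

P(F|C) = 1 − 0.913 = 0.087.
P(F|D) = 1 − 0.874 = 0.126.
P(F) = P(F|A)·P(A) + P(F|B)·P(B) + P(F|C)·P(C) + P(F|D)·P(D) + P(F|E)·P(E)
      = 0.206·0.043 + 0.068·0.735 + 0.087·0.062 + 0.126·0.094 + 0.119·0.066
      = 0.008858 + 0.04998 + 0.005394 + 0.011844 + 0.007854 = 0.08393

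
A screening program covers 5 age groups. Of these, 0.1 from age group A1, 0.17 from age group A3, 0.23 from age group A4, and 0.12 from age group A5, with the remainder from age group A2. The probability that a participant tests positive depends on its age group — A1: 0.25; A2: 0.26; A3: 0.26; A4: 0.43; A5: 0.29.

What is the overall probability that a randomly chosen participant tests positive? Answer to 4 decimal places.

P(T) ≈ 0.3017

P(A2) = 1 − (0.1 + 0.17 + 0.23 + 0.12) = 0.38.
P(T) = P(T|A1)·P(A1) + P(T|A2)·P(A2) + P(T|A3)·P(A3) + P(T|A4)·P(A4) + P(T|A5)·P(A5)
      = 0.25·0.1 + 0.26·0.38 + 0.26·0.17 + 0.43·0.23 + 0.29·0.12
      = 0.025 + 0.0988 + 0.0442 + 0.0989 + 0.0348 = 0.3017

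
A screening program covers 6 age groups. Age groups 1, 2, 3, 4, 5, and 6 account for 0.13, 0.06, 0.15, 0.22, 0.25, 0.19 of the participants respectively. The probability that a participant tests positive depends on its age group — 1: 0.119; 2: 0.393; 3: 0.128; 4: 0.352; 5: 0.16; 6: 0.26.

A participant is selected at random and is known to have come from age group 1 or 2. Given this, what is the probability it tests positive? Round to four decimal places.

Let S = {1, 2}.
P(S) = 0.13 + 0.06 = 0.19.
P(T ∩ S) = 0.119·0.13 + 0.393·0.06 = 0.01547 + 0.02358 = 0.03905.
P(T | S) = 0.03905 / 0.19 = 0.205526…

P(T|S) ≈ 0.2055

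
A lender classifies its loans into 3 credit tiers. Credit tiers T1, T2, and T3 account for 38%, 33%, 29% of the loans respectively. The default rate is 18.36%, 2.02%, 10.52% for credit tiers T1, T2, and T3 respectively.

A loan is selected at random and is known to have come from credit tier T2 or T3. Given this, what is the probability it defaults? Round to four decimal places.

P(D|S) ≈ 0.0600

Let S = {T2, T3}.
P(S) = 0.33 + 0.29 = 0.62.
P(D ∩ S) = 0.0202·0.33 + 0.1052·0.29 = 0.006666 + 0.030508 = 0.037174.
P(D | S) = 0.037174 / 0.62 = 0.059958…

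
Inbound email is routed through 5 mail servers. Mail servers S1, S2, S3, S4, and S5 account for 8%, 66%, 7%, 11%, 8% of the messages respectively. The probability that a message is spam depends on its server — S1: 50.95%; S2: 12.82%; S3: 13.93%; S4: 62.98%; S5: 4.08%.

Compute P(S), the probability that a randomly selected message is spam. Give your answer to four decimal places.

By the law of total probability,
P(S) = P(S|S1)·P(S1) + P(S|S2)·P(S2) + P(S|S3)·P(S3) + P(S|S4)·P(S4) + P(S|S5)·P(S5)
      = 0.5095·0.08 + 0.1282·0.66 + 0.1393·0.07 + 0.6298·0.11 + 0.0408·0.08
      = 0.04076 + 0.084612 + 0.009751 + 0.069278 + 0.003264 = 0.207665

P(S) ≈ 0.2077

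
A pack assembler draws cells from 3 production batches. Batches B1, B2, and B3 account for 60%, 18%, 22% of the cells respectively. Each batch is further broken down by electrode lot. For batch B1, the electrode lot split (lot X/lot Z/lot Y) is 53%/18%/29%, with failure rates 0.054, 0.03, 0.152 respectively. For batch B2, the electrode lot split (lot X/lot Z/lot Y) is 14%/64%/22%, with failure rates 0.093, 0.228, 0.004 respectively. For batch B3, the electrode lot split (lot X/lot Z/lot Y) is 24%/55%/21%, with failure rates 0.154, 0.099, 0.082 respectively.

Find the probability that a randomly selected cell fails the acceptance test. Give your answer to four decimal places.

P(F|B1) = 0.53·0.054 + 0.18·0.03 + 0.29·0.152 = 0.02862 + 0.0054 + 0.04408 = 0.0781
P(F|B2) = 0.14·0.093 + 0.64·0.228 + 0.22·0.004 = 0.01302 + 0.14592 + 0.00088 = 0.15982
P(F|B3) = 0.24·0.154 + 0.55·0.099 + 0.21·0.082 = 0.03696 + 0.05445 + 0.01722 = 0.10863
Then overall,
P(F) = 0.6·0.0781 + 0.18·0.15982 + 0.22·0.10863
      = 0.04686 + 0.0287676 + 0.0238986 = 0.0995262

0.0995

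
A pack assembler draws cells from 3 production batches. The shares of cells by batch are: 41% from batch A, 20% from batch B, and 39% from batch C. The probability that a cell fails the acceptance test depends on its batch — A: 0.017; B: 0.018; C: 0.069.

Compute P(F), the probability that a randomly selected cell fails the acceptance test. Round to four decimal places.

0.0375

P(F) = P(F|A)·P(A) + P(F|B)·P(B) + P(F|C)·P(C)
      = 0.017·0.41 + 0.018·0.2 + 0.069·0.39
      = 0.00697 + 0.0036 + 0.02691 = 0.03748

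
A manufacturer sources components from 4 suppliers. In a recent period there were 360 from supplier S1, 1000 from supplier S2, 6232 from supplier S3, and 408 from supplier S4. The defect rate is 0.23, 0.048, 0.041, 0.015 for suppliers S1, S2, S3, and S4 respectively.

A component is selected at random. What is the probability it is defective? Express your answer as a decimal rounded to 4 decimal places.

Total: 360 + 1000 + 6232 + 408 = 8000.
P(S1) = 360/8000 = 0.045. P(S2) = 1000/8000 = 0.125. P(S3) = 6232/8000 = 0.779. P(S4) = 408/8000 = 0.051.
By the law of total probability,
P(D) = P(D|S1)·P(S1) + P(D|S2)·P(S2) + P(D|S3)·P(S3) + P(D|S4)·P(S4)
      = 0.23·0.045 + 0.048·0.125 + 0.041·0.779 + 0.015·0.051
      = 0.01035 + 0.006 + 0.031939 + 0.000765 = 0.049054

0.0491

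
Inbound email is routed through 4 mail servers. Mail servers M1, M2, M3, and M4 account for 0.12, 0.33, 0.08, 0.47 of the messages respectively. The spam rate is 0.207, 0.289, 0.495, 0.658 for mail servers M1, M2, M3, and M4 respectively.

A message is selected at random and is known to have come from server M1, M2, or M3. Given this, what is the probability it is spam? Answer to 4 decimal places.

0.3015

Let J = {M1, M2, M3}.
P(J) = 0.12 + 0.33 + 0.08 = 0.53.
P(S ∩ J) = 0.207·0.12 + 0.289·0.33 + 0.495·0.08 = 0.02484 + 0.09537 + 0.0396 = 0.15981.
P(S | J) = 0.15981 / 0.53 = 0.301528…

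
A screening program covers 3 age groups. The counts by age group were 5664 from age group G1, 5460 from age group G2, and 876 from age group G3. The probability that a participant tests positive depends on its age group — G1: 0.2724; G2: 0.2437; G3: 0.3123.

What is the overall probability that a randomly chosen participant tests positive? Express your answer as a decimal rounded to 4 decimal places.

0.2623

Total: 5664 + 5460 + 876 = 12000.
P(G1) = 5664/12000 = 0.472. P(G2) = 5460/12000 = 0.455. P(G3) = 876/12000 = 0.073.
Using total probability over the partition,
P(T) = P(T|G1)·P(G1) + P(T|G2)·P(G2) + P(T|G3)·P(G3)
      = 0.2724·0.472 + 0.2437·0.455 + 0.3123·0.073
      = 0.1285728 + 0.1108835 + 0.0227979 = 0.2622542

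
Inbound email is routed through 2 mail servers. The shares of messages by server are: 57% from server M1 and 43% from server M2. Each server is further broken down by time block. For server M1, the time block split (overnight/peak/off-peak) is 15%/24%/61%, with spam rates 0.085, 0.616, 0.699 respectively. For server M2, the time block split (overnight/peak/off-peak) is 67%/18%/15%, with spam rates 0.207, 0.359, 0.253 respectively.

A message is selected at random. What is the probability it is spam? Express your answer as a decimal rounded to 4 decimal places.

P(S|M1) = 0.15·0.085 + 0.24·0.616 + 0.61·0.699 = 0.01275 + 0.14784 + 0.42639 = 0.58698
P(S|M2) = 0.67·0.207 + 0.18·0.359 + 0.15·0.253 = 0.13869 + 0.06462 + 0.03795 = 0.24126
Then overall,
P(S) = 0.57·0.58698 + 0.43·0.24126
      = 0.3345786 + 0.1037418 = 0.4383204

0.4383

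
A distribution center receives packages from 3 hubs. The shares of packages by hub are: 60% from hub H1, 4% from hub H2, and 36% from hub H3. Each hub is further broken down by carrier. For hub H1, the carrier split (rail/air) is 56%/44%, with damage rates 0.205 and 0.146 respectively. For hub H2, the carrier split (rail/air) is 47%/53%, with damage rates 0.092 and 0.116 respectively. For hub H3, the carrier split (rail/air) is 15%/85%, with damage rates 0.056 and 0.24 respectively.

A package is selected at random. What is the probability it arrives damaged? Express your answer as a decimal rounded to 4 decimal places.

P(D|H1) = 0.56·0.205 + 0.44·0.146 = 0.1148 + 0.06424 = 0.17904
P(D|H2) = 0.47·0.092 + 0.53·0.116 = 0.04324 + 0.06148 = 0.10472
P(D|H3) = 0.15·0.056 + 0.85·0.24 = 0.0084 + 0.204 = 0.2124
By total probability over the outer partition,
P(D) = 0.6·0.17904 + 0.04·0.10472 + 0.36·0.2124
      = 0.107424 + 0.0041888 + 0.076464 = 0.1880768

P(D) ≈ 0.1881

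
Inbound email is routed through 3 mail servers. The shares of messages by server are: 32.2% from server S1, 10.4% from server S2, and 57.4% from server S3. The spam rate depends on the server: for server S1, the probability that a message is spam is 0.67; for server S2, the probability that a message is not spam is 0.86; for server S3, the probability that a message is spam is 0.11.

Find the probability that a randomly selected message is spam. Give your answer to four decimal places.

P(S|S2) = 1 − 0.86 = 0.14.
By the law of total probability,
P(S) = P(S|S1)·P(S1) + P(S|S2)·P(S2) + P(S|S3)·P(S3)
      = 0.67·0.322 + 0.14·0.104 + 0.11·0.574
      = 0.21574 + 0.01456 + 0.06314 = 0.29344

0.2934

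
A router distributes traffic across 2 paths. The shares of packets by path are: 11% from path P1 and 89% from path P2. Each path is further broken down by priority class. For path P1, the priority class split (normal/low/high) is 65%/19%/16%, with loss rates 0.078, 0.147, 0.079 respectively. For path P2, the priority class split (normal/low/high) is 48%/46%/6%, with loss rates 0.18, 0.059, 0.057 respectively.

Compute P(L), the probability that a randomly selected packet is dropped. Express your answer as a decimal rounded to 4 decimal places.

P(L|P1) = 0.65·0.078 + 0.19·0.147 + 0.16·0.079 = 0.0507 + 0.02793 + 0.01264 = 0.09127
P(L|P2) = 0.48·0.18 + 0.46·0.059 + 0.06·0.057 = 0.0864 + 0.02714 + 0.00342 = 0.11696
Then overall,
P(L) = 0.11·0.09127 + 0.89·0.11696
      = 0.0100397 + 0.1040944 = 0.1141341

P(L) ≈ 0.1141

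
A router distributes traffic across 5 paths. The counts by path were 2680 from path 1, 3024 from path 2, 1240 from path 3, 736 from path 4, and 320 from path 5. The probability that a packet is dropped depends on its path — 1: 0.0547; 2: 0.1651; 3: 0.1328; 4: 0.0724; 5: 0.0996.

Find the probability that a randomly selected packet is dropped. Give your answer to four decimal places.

0.1120

Total: 2680 + 3024 + 1240 + 736 + 320 = 8000.
P(1) = 2680/8000 = 0.335. P(2) = 3024/8000 = 0.378. P(3) = 1240/8000 = 0.155. P(4) = 736/8000 = 0.092. P(5) = 320/8000 = 0.04.
P(L) = P(L|1)·P(1) + P(L|2)·P(2) + P(L|3)·P(3) + P(L|4)·P(4) + P(L|5)·P(5)
      = 0.0547·0.335 + 0.1651·0.378 + 0.1328·0.155 + 0.0724·0.092 + 0.0996·0.04
      = 0.0183245 + 0.0624078 + 0.020584 + 0.0066608 + 0.003984 = 0.1119611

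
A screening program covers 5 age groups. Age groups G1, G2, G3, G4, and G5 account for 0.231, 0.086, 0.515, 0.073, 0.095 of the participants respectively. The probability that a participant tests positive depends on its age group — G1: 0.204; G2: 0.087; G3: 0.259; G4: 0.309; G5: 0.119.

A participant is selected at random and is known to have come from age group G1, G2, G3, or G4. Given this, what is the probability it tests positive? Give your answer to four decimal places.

P(T|S) ≈ 0.2326

Let S = {G1, G2, G3, G4}.
P(S) = 0.231 + 0.086 + 0.515 + 0.073 = 0.905.
P(T ∩ S) = 0.204·0.231 + 0.087·0.086 + 0.259·0.515 + 0.309·0.073 = 0.047124 + 0.007482 + 0.133385 + 0.022557 = 0.210548.
P(T | S) = 0.210548 / 0.905 = 0.232650…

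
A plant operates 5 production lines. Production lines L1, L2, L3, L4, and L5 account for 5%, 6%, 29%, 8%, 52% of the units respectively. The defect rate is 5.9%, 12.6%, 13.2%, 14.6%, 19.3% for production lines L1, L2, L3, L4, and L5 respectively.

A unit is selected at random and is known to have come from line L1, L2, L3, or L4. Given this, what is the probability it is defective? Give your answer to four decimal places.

P(D|S) ≈ 0.1260

Let S = {L1, L2, L3, L4}.
P(S) = 0.05 + 0.06 + 0.29 + 0.08 = 0.48.
P(D ∩ S) = 0.059·0.05 + 0.126·0.06 + 0.132·0.29 + 0.146·0.08 = 0.00295 + 0.00756 + 0.03828 + 0.01168 = 0.06047.
P(D | S) = 0.06047 / 0.48 = 0.125979…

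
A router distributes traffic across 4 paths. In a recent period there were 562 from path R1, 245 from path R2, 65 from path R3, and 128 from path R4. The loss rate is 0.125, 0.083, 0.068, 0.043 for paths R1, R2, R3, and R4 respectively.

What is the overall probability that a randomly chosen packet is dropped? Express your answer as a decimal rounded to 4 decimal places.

Total: 562 + 245 + 65 + 128 = 1000.
P(R1) = 562/1000 = 0.562. P(R2) = 245/1000 = 0.245. P(R3) = 65/1000 = 0.065. P(R4) = 128/1000 = 0.128.
By the law of total probability,
P(L) = P(L|R1)·P(R1) + P(L|R2)·P(R2) + P(L|R3)·P(R3) + P(L|R4)·P(R4)
      = 0.125·0.562 + 0.083·0.245 + 0.068·0.065 + 0.043·0.128
      = 0.07025 + 0.020335 + 0.00442 + 0.005504 = 0.100509

P(L) ≈ 0.1005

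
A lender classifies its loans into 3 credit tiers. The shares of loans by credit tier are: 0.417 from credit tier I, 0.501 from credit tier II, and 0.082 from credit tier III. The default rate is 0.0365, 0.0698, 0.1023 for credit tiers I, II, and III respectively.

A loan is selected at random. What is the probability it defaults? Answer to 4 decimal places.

P(D) ≈ 0.0586

Using total probability over the partition,
P(D) = P(D|I)·P(I) + P(D|II)·P(II) + P(D|III)·P(III)
      = 0.0365·0.417 + 0.0698·0.501 + 0.1023·0.082
      = 0.0152205 + 0.0349698 + 0.0083886 = 0.0585789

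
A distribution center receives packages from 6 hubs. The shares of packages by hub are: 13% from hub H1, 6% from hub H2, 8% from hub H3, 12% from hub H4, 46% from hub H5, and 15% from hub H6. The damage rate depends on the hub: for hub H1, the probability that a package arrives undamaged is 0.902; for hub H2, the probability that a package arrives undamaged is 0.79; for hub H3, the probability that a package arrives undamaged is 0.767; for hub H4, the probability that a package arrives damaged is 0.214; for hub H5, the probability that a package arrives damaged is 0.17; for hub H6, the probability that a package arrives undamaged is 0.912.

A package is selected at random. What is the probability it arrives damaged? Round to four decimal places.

P(D) ≈ 0.1611

P(D|H1) = 1 − 0.902 = 0.098.
P(D|H2) = 1 − 0.79 = 0.21.
P(D|H3) = 1 − 0.767 = 0.233.
P(D|H6) = 1 − 0.912 = 0.088.
P(D) = P(D|H1)·P(H1) + P(D|H2)·P(H2) + P(D|H3)·P(H3) + P(D|H4)·P(H4) + P(D|H5)·P(H5) + P(D|H6)·P(H6)
      = 0.098·0.13 + 0.21·0.06 + 0.233·0.08 + 0.214·0.12 + 0.17·0.46 + 0.088·0.15
      = 0.01274 + 0.0126 + 0.01864 + 0.02568 + 0.0782 + 0.0132 = 0.16106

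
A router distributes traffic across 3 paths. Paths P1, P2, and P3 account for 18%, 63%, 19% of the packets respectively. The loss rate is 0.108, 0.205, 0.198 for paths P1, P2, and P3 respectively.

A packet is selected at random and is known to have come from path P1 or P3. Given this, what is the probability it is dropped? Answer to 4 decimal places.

Let S = {P1, P3}.
P(S) = 0.18 + 0.19 = 0.37.
P(L ∩ S) = 0.108·0.18 + 0.198·0.19 = 0.01944 + 0.03762 = 0.05706.
P(L | S) = 0.05706 / 0.37 = 0.154216…

0.1542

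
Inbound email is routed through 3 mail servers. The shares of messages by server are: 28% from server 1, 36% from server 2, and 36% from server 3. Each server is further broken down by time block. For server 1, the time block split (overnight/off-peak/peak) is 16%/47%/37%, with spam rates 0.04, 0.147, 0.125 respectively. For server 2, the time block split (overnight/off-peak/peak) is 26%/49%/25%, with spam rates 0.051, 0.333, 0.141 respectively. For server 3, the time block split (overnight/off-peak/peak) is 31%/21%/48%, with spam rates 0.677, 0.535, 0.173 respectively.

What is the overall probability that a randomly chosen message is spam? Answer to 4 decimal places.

P(S|1) = 0.16·0.04 + 0.47·0.147 + 0.37·0.125 = 0.0064 + 0.06909 + 0.04625 = 0.12174
P(S|2) = 0.26·0.051 + 0.49·0.333 + 0.25·0.141 = 0.01326 + 0.16317 + 0.03525 = 0.21168
P(S|3) = 0.31·0.677 + 0.21·0.535 + 0.48·0.173 = 0.20987 + 0.11235 + 0.08304 = 0.40526
By total probability over the outer partition,
P(S) = 0.28·0.12174 + 0.36·0.21168 + 0.36·0.40526
      = 0.0340872 + 0.0762048 + 0.1458936 = 0.2561856

0.2562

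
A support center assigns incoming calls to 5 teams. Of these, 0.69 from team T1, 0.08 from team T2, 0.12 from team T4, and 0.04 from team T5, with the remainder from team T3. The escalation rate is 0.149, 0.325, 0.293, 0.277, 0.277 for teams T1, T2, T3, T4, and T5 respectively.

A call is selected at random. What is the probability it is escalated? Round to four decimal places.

P(T3) = 1 − (0.69 + 0.08 + 0.12 + 0.04) = 0.07.
P(E) = P(E|T1)·P(T1) + P(E|T2)·P(T2) + P(E|T3)·P(T3) + P(E|T4)·P(T4) + P(E|T5)·P(T5)
      = 0.149·0.69 + 0.325·0.08 + 0.293·0.07 + 0.277·0.12 + 0.277·0.04
      = 0.10281 + 0.026 + 0.02051 + 0.03324 + 0.01108 = 0.19364

0.1936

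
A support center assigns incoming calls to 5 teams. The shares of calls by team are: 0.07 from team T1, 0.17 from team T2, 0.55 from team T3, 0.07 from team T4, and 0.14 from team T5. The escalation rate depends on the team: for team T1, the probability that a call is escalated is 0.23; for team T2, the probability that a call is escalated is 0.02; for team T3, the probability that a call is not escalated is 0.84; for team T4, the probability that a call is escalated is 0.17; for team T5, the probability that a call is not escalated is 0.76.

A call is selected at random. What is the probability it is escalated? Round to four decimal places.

P(E|T3) = 1 − 0.84 = 0.16.
P(E|T5) = 1 − 0.76 = 0.24.
P(E) = P(E|T1)·P(T1) + P(E|T2)·P(T2) + P(E|T3)·P(T3) + P(E|T4)·P(T4) + P(E|T5)·P(T5)
      = 0.23·0.07 + 0.02·0.17 + 0.16·0.55 + 0.17·0.07 + 0.24·0.14
      = 0.0161 + 0.0034 + 0.088 + 0.0119 + 0.0336 = 0.153

P(E) ≈ 0.1530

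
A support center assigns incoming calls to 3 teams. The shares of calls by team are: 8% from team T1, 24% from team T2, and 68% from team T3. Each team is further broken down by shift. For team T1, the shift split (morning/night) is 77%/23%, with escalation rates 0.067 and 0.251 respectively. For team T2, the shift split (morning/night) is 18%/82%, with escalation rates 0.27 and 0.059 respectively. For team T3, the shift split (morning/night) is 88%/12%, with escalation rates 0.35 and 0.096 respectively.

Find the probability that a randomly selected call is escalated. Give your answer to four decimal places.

P(E|T1) = 0.77·0.067 + 0.23·0.251 = 0.05159 + 0.05773 = 0.10932
P(E|T2) = 0.18·0.27 + 0.82·0.059 = 0.0486 + 0.04838 = 0.09698
P(E|T3) = 0.88·0.35 + 0.12·0.096 = 0.308 + 0.01152 = 0.31952
By total probability over the outer partition,
P(E) = 0.08·0.10932 + 0.24·0.09698 + 0.68·0.31952
      = 0.0087456 + 0.0232752 + 0.2172736 = 0.2492944

P(E) ≈ 0.2493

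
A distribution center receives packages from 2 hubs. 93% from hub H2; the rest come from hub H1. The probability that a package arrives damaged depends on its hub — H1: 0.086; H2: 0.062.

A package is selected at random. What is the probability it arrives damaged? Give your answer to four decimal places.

P(H1) = 1 − (0.93) = 0.07.
P(D) = P(D|H1)·P(H1) + P(D|H2)·P(H2)
      = 0.086·0.07 + 0.062·0.93
      = 0.00602 + 0.05766 = 0.06368

P(D) ≈ 0.0637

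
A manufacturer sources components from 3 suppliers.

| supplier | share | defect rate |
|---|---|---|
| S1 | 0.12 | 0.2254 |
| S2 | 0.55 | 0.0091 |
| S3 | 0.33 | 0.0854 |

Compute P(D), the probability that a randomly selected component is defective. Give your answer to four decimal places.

P(D) ≈ 0.0602

P(D) = P(D|S1)·P(S1) + P(D|S2)·P(S2) + P(D|S3)·P(S3)
      = 0.2254·0.12 + 0.0091·0.55 + 0.0854·0.33
      = 0.027048 + 0.005005 + 0.028182 = 0.060235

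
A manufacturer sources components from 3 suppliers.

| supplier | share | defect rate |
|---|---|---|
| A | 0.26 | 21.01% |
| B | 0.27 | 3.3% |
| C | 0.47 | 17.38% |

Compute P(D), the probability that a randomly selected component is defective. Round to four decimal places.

P(D) = P(D|A)·P(A) + P(D|B)·P(B) + P(D|C)·P(C)
      = 0.2101·0.26 + 0.033·0.27 + 0.1738·0.47
      = 0.054626 + 0.00891 + 0.081686 = 0.145222

0.1452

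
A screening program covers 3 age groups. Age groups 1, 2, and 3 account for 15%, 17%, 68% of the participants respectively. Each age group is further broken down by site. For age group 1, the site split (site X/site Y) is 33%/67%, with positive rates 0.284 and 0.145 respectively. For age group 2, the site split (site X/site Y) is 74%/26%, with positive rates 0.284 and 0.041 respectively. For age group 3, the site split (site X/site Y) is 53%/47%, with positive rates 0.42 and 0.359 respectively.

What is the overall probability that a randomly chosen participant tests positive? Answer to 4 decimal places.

P(T|1) = 0.33·0.284 + 0.67·0.145 = 0.09372 + 0.09715 = 0.19087
P(T|2) = 0.74·0.284 + 0.26·0.041 = 0.21016 + 0.01066 = 0.22082
P(T|3) = 0.53·0.42 + 0.47·0.359 = 0.2226 + 0.16873 = 0.39133
Then overall,
P(T) = 0.15·0.19087 + 0.17·0.22082 + 0.68·0.39133
      = 0.0286305 + 0.0375394 + 0.2661044 = 0.3322743

0.3323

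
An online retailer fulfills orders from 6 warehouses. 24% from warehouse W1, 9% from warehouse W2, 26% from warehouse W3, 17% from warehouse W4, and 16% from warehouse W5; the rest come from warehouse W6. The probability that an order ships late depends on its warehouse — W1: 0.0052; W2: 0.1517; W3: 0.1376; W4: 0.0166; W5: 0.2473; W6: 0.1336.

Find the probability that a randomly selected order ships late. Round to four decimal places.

P(W6) = 1 − (0.24 + 0.09 + 0.26 + 0.17 + 0.16) = 0.08.
P(L) = P(L|W1)·P(W1) + P(L|W2)·P(W2) + P(L|W3)·P(W3) + P(L|W4)·P(W4) + P(L|W5)·P(W5) + P(L|W6)·P(W6)
      = 0.0052·0.24 + 0.1517·0.09 + 0.1376·0.26 + 0.0166·0.17 + 0.2473·0.16 + 0.1336·0.08
      = 0.001248 + 0.013653 + 0.035776 + 0.002822 + 0.039568 + 0.010688 = 0.103755

P(L) ≈ 0.1038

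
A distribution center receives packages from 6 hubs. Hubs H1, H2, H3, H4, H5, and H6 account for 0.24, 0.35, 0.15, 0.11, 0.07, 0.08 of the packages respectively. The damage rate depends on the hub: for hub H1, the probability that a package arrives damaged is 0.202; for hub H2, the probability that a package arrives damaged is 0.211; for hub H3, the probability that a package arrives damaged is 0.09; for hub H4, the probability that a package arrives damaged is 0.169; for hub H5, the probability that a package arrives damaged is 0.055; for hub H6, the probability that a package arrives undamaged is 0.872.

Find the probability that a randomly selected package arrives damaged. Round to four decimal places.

0.1685

P(D|H6) = 1 − 0.872 = 0.128.
P(D) = P(D|H1)·P(H1) + P(D|H2)·P(H2) + P(D|H3)·P(H3) + P(D|H4)·P(H4) + P(D|H5)·P(H5) + P(D|H6)·P(H6)
      = 0.202·0.24 + 0.211·0.35 + 0.09·0.15 + 0.169·0.11 + 0.055·0.07 + 0.128·0.08
      = 0.04848 + 0.07385 + 0.0135 + 0.01859 + 0.00385 + 0.01024 = 0.16851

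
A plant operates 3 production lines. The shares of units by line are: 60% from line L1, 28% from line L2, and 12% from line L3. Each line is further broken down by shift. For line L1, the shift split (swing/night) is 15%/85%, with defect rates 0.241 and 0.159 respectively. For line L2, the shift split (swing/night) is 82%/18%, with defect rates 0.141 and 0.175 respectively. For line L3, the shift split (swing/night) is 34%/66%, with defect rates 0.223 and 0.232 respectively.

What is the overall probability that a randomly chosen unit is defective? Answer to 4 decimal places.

P(D|L1) = 0.15·0.241 + 0.85·0.159 = 0.03615 + 0.13515 = 0.1713
P(D|L2) = 0.82·0.141 + 0.18·0.175 = 0.11562 + 0.0315 = 0.14712
P(D|L3) = 0.34·0.223 + 0.66·0.232 = 0.07582 + 0.15312 = 0.22894
By total probability over the outer partition,
P(D) = 0.6·0.1713 + 0.28·0.14712 + 0.12·0.22894
      = 0.10278 + 0.0411936 + 0.0274728 = 0.1714464

P(D) ≈ 0.1714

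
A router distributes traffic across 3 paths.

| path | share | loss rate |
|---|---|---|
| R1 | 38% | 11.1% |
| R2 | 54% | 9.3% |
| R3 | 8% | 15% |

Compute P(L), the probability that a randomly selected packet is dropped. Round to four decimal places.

P(L) ≈ 0.1044

P(L) = P(L|R1)·P(R1) + P(L|R2)·P(R2) + P(L|R3)·P(R3)
      = 0.111·0.38 + 0.093·0.54 + 0.15·0.08
      = 0.04218 + 0.05022 + 0.012 = 0.1044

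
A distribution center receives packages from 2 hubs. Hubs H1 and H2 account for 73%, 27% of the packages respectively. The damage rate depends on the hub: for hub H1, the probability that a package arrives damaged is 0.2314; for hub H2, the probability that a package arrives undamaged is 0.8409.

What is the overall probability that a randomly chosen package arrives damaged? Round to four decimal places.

0.2119

P(D|H2) = 1 − 0.8409 = 0.1591.
Summing over the partition,
P(D) = P(D|H1)·P(H1) + P(D|H2)·P(H2)
      = 0.2314·0.73 + 0.1591·0.27
      = 0.168922 + 0.042957 = 0.211879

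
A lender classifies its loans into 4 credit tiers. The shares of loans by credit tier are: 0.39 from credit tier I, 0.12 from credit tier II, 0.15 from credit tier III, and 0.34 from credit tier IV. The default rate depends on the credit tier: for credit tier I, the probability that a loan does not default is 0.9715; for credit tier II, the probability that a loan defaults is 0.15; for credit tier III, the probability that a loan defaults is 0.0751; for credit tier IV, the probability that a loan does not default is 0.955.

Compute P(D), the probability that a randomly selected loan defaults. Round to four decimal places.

P(D|I) = 1 − 0.9715 = 0.0285.
P(D|IV) = 1 − 0.955 = 0.045.
By the law of total probability,
P(D) = P(D|I)·P(I) + P(D|II)·P(II) + P(D|III)·P(III) + P(D|IV)·P(IV)
      = 0.0285·0.39 + 0.15·0.12 + 0.0751·0.15 + 0.045·0.34
      = 0.011115 + 0.018 + 0.011265 + 0.0153 = 0.05568

P(D) ≈ 0.0557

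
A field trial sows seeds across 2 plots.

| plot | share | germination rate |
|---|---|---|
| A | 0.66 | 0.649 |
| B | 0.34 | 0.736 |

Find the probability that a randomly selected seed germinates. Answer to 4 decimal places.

P(G) = P(G|A)·P(A) + P(G|B)·P(B)
      = 0.649·0.66 + 0.736·0.34
      = 0.42834 + 0.25024 = 0.67858

0.6786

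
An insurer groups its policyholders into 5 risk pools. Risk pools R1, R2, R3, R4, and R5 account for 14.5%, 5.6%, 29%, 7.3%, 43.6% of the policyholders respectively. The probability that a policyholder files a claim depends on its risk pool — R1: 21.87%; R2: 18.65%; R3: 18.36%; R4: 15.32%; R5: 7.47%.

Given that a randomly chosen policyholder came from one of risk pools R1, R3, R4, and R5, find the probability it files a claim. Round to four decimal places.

0.1363

Let S = {R1, R3, R4, R5}.
P(S) = 0.145 + 0.29 + 0.073 + 0.436 = 0.944.
P(C ∩ S) = 0.2187·0.145 + 0.1836·0.29 + 0.1532·0.073 + 0.0747·0.436 = 0.0317115 + 0.053244 + 0.0111836 + 0.0325692 = 0.1287083.
P(C | S) = 0.1287083 / 0.944 = 0.136344…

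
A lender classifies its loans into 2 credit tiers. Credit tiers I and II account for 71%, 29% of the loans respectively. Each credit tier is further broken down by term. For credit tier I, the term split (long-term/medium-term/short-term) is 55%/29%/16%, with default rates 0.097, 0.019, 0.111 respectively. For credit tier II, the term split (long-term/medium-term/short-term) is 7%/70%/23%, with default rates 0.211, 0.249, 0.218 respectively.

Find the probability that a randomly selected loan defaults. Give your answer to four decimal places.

P(D|I) = 0.55·0.097 + 0.29·0.019 + 0.16·0.111 = 0.05335 + 0.00551 + 0.01776 = 0.07662
P(D|II) = 0.07·0.211 + 0.7·0.249 + 0.23·0.218 = 0.01477 + 0.1743 + 0.05014 = 0.23921
By total probability over the outer partition,
P(D) = 0.71·0.07662 + 0.29·0.23921
      = 0.0544002 + 0.0693709 = 0.1237711

0.1238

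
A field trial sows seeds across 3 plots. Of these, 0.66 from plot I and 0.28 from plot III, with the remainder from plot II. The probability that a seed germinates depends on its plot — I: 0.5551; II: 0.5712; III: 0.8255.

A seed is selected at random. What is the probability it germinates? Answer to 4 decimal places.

0.6318

P(II) = 1 − (0.66 + 0.28) = 0.06.
P(G) = P(G|I)·P(I) + P(G|II)·P(II) + P(G|III)·P(III)
      = 0.5551·0.66 + 0.5712·0.06 + 0.8255·0.28
      = 0.366366 + 0.034272 + 0.23114 = 0.631778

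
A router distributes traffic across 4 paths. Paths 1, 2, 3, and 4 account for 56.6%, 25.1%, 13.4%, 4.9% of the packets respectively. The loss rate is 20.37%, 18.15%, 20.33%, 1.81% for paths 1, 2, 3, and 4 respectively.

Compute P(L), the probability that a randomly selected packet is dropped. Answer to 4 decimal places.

0.1890

P(L) = P(L|1)·P(1) + P(L|2)·P(2) + P(L|3)·P(3) + P(L|4)·P(4)
      = 0.2037·0.566 + 0.1815·0.251 + 0.2033·0.134 + 0.0181·0.049
      = 0.1152942 + 0.0455565 + 0.0272422 + 0.0008869 = 0.1889798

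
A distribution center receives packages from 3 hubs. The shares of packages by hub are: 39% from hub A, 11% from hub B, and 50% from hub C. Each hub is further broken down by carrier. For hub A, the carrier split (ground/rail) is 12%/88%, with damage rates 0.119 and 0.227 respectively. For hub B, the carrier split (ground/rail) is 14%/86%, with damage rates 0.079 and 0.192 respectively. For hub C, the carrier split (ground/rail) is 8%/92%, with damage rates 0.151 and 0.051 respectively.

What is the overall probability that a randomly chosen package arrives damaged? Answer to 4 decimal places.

P(D) ≈ 0.1324

P(D|A) = 0.12·0.119 + 0.88·0.227 = 0.01428 + 0.19976 = 0.21404
P(D|B) = 0.14·0.079 + 0.86·0.192 = 0.01106 + 0.16512 = 0.17618
P(D|C) = 0.08·0.151 + 0.92·0.051 = 0.01208 + 0.04692 = 0.059
By total probability over the outer partition,
P(D) = 0.39·0.21404 + 0.11·0.17618 + 0.5·0.059
      = 0.0834756 + 0.0193798 + 0.0295 = 0.1323554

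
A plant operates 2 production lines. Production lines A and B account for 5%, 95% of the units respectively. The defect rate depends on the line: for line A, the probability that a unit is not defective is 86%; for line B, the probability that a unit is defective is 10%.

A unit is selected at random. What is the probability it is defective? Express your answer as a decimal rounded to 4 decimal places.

P(D) ≈ 0.1020

P(D|A) = 1 − 0.86 = 0.14.
P(D) = P(D|A)·P(A) + P(D|B)·P(B)
      = 0.14·0.05 + 0.1·0.95
      = 0.007 + 0.095 = 0.102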